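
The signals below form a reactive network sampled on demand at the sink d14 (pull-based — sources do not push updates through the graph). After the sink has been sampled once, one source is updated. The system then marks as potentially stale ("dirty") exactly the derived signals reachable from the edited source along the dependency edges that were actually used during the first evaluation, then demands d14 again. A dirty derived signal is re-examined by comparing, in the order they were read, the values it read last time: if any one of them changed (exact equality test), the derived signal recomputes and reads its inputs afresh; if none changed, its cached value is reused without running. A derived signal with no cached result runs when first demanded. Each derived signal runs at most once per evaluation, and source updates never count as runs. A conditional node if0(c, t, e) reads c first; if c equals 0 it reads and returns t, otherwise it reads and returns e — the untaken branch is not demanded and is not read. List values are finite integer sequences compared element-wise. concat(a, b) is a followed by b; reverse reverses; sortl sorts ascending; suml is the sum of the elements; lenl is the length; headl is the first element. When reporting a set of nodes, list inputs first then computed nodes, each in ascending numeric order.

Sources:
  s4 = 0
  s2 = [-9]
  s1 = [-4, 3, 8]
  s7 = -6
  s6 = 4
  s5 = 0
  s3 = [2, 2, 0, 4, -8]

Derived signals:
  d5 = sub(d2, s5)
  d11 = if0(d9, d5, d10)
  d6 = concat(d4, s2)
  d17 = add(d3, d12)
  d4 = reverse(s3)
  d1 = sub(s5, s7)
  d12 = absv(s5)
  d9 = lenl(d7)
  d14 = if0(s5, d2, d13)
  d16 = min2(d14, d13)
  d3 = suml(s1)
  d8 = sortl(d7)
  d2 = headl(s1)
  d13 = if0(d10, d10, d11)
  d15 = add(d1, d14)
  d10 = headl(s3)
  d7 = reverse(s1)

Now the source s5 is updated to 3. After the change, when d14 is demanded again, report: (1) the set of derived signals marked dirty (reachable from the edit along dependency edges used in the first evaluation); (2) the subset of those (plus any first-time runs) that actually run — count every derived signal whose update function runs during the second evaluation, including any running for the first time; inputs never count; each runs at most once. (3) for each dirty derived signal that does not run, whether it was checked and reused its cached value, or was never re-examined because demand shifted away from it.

Dirty set: d14.
Run set: d7, d9, d10, d11, d13, d14 (6 run).
All dirty derived signals ended up running.
The important point: the flipped condition pulls in fresh nodes; d7, d9, d10, d11, d13 run for the first time.

Initial pass — values computed on the first demand:
  d2 = headl([-4, 3, 8]) = -4
  d14 = if0(s5=0 -> then branch d2) = -4

Second demand — change propagation:
  d7: newly demanded (no cache) — executes and yields [8, 3, -4].
  d9: newly demanded (no cache) — executes and yields 3.
  d10: newly demanded (no cache) — executes and yields 2.
  d11: newly demanded (no cache) — executes and yields 2.
  d13: newly demanded (no cache) — executes and yields 2.
  d14: re-runs because s5 0->3; new result 2.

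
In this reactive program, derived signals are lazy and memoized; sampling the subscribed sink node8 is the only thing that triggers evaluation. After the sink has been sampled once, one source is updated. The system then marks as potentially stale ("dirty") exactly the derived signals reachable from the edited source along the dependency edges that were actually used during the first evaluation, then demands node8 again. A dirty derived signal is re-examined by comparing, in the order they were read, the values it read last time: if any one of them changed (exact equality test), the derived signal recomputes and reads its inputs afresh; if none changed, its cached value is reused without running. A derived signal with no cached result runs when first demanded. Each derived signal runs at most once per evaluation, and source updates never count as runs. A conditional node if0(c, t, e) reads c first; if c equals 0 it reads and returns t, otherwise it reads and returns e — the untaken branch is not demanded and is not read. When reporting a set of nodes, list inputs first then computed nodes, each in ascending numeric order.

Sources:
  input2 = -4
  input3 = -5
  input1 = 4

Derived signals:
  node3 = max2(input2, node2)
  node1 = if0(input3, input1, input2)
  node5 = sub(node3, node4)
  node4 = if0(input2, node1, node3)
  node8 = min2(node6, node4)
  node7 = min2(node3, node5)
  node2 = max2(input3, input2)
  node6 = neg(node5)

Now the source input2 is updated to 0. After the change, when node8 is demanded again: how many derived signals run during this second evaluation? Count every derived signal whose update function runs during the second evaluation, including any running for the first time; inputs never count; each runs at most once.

First demand of the output computes:
  node2 = max2(-5, -4) = -4
  node3 = max2(-4, -4) = -4
  node4 = if0(input2=-4 -> else branch node3) = -4
  node5 = sub(-4, -4) = 0
  node6 = neg(0) = 0
  node8 = min2(0, -4) = -4

After the edit, cleaning proceeds:
  node1: had never run; runs now, result 0.
  node2: a read changed (input2 -4->0) — executes, giving 0.
  node3: a read changed (input2 -4->0; node2 -4->0) — executes, giving 0.
  node4: a read changed (input2 -4->0; node3 -4->0) — executes, giving 0.
  node5: a read changed (node3 -4->0; node4 -4->0) — executes, giving 0 — identical to its old value.
  node6: dirty, but its reads are unchanged (node5 unchanged); cached 0 stands.
  node8: a read changed (node4 -4->0) — executes, giving 0.

Note the branch switch — node1 had no cache and runs now for the first time.

6 derived signals run: node1, node2, node3, node4, node5, node8.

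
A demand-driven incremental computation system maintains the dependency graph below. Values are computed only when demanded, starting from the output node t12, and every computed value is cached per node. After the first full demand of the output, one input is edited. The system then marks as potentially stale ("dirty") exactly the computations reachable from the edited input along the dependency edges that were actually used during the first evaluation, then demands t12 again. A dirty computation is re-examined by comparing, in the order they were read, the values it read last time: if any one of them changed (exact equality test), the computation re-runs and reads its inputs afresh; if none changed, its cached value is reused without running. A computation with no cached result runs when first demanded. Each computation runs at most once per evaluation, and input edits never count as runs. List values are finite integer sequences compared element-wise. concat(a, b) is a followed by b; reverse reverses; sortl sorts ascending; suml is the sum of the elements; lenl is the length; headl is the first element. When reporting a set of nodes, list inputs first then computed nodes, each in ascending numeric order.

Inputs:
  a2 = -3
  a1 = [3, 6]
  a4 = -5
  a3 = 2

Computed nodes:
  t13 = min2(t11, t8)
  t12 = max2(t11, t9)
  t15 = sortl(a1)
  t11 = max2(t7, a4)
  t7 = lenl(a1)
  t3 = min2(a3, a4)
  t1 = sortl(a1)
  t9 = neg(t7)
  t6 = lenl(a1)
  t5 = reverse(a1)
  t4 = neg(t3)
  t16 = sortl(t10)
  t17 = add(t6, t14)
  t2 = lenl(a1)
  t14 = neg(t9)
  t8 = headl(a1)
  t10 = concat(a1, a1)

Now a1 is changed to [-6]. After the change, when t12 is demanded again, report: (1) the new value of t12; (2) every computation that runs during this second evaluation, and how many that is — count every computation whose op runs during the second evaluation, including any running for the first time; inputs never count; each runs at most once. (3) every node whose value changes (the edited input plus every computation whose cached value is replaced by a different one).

New value of t12: 1.
Computations that run: t7, t9, t11, t12 — 4 in total.
Values that change: a1, t7, t9, t11, t12.

First evaluation (everything demanded from the output):
  t7 = lenl([3, 6]) = 2
  t9 = neg(2) = -2
  t11 = max2(2, -5) = 2
  t12 = max2(2, -2) = 2

Propagation after the edit:
  t7: runs — a1 [3, 6]->[-6]; result 1.
  t9: runs — t7 2->1; result -1.
  t11: runs — t7 2->1; result 1.
  t12: runs — t11 2->1; t9 -2->-1; result 1.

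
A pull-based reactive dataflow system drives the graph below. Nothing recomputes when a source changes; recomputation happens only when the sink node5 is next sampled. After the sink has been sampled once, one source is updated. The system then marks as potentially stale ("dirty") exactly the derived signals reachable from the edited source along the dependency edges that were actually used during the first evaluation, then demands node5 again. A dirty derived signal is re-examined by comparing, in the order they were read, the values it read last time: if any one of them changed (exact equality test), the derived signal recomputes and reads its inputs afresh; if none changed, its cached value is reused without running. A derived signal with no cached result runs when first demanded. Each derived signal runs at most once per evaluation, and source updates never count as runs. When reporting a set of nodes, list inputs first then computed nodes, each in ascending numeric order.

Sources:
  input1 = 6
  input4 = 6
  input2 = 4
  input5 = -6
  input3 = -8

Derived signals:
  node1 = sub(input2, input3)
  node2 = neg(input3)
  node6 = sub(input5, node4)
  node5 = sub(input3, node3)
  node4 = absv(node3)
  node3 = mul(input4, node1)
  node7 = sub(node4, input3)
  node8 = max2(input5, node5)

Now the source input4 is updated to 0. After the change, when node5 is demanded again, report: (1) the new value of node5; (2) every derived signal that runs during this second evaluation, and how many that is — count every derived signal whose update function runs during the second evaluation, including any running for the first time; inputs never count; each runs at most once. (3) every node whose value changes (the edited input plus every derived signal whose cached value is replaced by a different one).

First evaluation (everything demanded from the output):
  node1 = sub(4, -8) = 12
  node3 = mul(6, 12) = 72
  node5 = sub(-8, 72) = -80

Propagation after the edit:
  node3: runs — input4 6->0; result 0.
  node5: runs — node3 72->0; result -8.

New value of node5: -8.
Derived signals that run: node3, node5 — 2 in total.
Values that change: input4, node3, node5.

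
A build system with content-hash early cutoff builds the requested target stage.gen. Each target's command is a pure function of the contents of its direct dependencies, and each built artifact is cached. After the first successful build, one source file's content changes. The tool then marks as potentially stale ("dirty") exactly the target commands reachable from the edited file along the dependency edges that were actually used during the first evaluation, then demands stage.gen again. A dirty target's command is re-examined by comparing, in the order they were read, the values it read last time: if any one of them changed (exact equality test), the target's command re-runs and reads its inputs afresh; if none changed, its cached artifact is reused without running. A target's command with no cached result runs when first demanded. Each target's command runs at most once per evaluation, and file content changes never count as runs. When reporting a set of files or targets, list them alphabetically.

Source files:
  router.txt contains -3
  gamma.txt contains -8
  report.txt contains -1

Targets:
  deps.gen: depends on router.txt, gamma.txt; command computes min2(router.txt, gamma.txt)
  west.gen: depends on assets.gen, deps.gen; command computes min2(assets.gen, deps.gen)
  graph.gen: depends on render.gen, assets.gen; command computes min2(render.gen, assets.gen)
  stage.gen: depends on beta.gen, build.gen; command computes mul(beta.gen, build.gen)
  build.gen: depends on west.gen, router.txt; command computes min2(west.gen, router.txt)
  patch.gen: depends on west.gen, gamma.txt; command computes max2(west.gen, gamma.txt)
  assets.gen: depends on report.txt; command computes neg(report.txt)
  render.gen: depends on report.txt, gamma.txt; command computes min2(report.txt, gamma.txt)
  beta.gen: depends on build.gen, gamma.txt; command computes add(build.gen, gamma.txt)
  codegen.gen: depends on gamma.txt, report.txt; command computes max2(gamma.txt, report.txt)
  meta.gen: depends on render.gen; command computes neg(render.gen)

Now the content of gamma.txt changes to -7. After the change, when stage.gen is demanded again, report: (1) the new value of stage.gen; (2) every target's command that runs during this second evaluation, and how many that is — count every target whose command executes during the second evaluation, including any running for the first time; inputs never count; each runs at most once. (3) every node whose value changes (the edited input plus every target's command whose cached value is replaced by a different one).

New value of stage.gen: 98.
Target commands that run: beta.gen, build.gen, deps.gen, stage.gen, west.gen — 5 in total.
Values that change: beta.gen, build.gen, deps.gen, gamma.txt, stage.gen, west.gen.

First evaluation (everything demanded from the output):
  assets.gen = neg(-1) = 1
  deps.gen = min2(-3, -8) = -8
  west.gen = min2(1, -8) = -8
  build.gen = min2(-8, -3) = -8
  beta.gen = add(-8, -8) = -16
  stage.gen = mul(-16, -8) = 128

Propagation after the edit:
  deps.gen: runs — gamma.txt -8->-7; result -7.
  west.gen: runs — deps.gen -8->-7; result -7.
  build.gen: runs — west.gen -8->-7; result -7.
  beta.gen: runs — build.gen -8->-7; gamma.txt -8->-7; result -14.
  stage.gen: runs — beta.gen -16->-14; build.gen -8->-7; result 98.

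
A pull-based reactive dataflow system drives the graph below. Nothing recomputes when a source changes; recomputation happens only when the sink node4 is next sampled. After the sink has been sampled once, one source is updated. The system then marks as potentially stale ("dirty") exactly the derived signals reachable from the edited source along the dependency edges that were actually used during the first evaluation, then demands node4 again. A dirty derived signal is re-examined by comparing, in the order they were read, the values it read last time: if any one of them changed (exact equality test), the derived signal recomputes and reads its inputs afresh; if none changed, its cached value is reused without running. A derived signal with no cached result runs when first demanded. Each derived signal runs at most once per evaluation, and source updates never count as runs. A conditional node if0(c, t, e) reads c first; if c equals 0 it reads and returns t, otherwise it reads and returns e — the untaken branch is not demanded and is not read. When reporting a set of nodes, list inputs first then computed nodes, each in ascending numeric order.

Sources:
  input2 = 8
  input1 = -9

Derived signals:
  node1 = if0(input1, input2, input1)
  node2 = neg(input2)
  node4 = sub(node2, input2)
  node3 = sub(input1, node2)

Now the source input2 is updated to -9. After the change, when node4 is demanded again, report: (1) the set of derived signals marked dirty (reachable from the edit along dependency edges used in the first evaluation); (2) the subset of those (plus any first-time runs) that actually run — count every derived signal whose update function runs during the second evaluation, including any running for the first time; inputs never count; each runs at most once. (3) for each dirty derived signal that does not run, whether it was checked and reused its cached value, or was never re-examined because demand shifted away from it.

Marked dirty: node2, node4.
Derived signals that run: node2, node4 — 2 in total.
Every dirty derived signal ran.

First evaluation (everything demanded from the output):
  node2 = neg(8) = -8
  node4 = sub(-8, 8) = -16

Propagation after the edit:
  node2: runs — input2 8->-9; result 9.
  node4: runs — node2 -8->9; input2 8->-9; result 18.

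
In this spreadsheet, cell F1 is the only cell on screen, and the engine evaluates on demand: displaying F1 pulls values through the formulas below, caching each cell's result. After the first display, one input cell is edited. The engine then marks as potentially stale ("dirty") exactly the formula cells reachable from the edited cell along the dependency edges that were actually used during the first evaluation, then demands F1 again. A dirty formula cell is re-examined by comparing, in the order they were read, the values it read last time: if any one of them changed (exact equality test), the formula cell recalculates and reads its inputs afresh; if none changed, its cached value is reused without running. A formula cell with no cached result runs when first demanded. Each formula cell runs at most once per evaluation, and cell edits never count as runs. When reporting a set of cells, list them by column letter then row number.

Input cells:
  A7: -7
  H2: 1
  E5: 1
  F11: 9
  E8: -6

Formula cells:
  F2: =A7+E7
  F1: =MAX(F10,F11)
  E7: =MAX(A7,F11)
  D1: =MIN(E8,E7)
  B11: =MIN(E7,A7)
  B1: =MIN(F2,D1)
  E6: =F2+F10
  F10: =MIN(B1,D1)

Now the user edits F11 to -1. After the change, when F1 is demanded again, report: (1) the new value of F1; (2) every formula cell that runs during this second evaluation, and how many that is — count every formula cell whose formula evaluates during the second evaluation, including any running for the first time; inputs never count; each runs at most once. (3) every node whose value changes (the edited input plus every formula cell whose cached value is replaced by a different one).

F1 now evaluates to -1.
Run set: B1, D1, E7, F1, F2, F10 (6 run).
Changed values: B1, E7, F1, F2, F10, F11.

Initial pass — values computed on the first demand:
  E7 = MAX(-7, 9) = 9
  D1 = MIN(-6, 9) = -6
  F2 = -7 + 9 = 2
  B1 = MIN(2, -6) = -6
  F10 = MIN(-6, -6) = -6
  F1 = MAX(-6, 9) = 9

Second demand — change propagation:
  E7: re-runs because F11 9->-1; new result -1.
  D1: re-runs because E7 9->-1; new result -6 (unchanged).
  F2: re-runs because E7 9->-1; new result -8.
  B1: re-runs because F2 2->-8; new result -8.
  F10: re-runs because B1 -6->-8; new result -8.
  F1: re-runs because F10 -6->-8; F11 9->-1; new result -1.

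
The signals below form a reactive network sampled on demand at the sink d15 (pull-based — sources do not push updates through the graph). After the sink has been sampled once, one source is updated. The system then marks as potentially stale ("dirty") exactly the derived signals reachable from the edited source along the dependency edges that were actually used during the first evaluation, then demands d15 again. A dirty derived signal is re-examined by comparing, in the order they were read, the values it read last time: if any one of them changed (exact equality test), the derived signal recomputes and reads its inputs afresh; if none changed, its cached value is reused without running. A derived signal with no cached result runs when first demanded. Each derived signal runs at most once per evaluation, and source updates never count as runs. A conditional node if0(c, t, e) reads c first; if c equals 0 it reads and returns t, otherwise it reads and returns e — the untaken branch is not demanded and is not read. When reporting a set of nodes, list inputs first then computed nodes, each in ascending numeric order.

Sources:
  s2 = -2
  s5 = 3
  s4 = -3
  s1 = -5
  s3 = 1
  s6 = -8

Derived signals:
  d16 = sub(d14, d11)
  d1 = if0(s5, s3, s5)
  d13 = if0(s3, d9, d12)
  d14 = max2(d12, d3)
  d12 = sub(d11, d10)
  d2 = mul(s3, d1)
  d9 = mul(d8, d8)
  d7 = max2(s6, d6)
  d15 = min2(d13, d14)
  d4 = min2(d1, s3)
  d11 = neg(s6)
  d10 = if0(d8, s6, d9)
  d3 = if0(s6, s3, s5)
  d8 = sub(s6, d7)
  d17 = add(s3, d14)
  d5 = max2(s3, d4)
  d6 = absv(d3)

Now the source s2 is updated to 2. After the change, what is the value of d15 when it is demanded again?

d15 now evaluates to -113.
The important point: nothing the output needs ever reads s2, so the edit is invisible to it.

Initial pass — values computed on the first demand:
  d3 = if0(s6=-8 -> else branch s5) = 3
  d6 = absv(3) = 3
  d7 = max2(-8, 3) = 3
  d8 = sub(-8, 3) = -11
  d9 = mul(-11, -11) = 121
  d10 = if0(d8=-11 -> else branch d9) = 121
  d11 = neg(-8) = 8
  d12 = sub(8, 121) = -113
  d13 = if0(s3=1 -> else branch d12) = -113
  d14 = max2(-113, 3) = 3
  d15 = min2(-113, 3) = -113

Second demand — change propagation:
  no demanded computation ever read s2, so the edit dirties nothing and nothing runs.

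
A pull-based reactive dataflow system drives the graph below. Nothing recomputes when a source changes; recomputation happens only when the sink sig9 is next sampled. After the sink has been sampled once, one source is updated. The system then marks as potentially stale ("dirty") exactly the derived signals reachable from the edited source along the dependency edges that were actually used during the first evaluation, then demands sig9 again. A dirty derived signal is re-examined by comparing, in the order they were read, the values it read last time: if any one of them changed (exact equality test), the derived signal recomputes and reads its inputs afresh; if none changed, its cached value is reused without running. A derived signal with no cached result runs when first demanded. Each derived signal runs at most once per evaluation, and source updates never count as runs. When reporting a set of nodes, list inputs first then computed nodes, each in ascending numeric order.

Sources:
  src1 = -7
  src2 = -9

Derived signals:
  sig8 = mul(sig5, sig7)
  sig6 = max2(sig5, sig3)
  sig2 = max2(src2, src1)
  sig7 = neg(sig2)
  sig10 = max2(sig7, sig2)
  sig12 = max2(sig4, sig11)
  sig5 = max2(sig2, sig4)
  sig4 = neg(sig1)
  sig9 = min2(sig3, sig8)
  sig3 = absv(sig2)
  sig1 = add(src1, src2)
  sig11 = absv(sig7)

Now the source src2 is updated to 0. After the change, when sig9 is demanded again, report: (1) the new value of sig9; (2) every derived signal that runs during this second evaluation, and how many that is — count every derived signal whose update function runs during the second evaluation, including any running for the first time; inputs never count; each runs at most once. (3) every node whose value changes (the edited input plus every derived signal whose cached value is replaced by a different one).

First evaluation (everything demanded from the output):
  sig1 = add(-7, -9) = -16
  sig2 = max2(-9, -7) = -7
  sig3 = absv(-7) = 7
  sig4 = neg(-16) = 16
  sig5 = max2(-7, 16) = 16
  sig7 = neg(-7) = 7
  sig8 = mul(16, 7) = 112
  sig9 = min2(7, 112) = 7

Propagation after the edit:
  sig1: runs — src2 -9->0; result -7.
  sig2: runs — src2 -9->0; result 0.
  sig3: runs — sig2 -7->0; result 0.
  sig4: runs — sig1 -16->-7; result 7.
  sig5: runs — sig2 -7->0; sig4 16->7; result 7.
  sig7: runs — sig2 -7->0; result 0.
  sig8: runs — sig5 16->7; sig7 7->0; result 0.
  sig9: runs — sig3 7->0; sig8 112->0; result 0.

New value of sig9: 0.
Derived signals that run: sig1, sig2, sig3, sig4, sig5, sig7, sig8, sig9 — 8 in total.
Values that change: src2, sig1, sig2, sig3, sig4, sig5, sig7, sig8, sig9.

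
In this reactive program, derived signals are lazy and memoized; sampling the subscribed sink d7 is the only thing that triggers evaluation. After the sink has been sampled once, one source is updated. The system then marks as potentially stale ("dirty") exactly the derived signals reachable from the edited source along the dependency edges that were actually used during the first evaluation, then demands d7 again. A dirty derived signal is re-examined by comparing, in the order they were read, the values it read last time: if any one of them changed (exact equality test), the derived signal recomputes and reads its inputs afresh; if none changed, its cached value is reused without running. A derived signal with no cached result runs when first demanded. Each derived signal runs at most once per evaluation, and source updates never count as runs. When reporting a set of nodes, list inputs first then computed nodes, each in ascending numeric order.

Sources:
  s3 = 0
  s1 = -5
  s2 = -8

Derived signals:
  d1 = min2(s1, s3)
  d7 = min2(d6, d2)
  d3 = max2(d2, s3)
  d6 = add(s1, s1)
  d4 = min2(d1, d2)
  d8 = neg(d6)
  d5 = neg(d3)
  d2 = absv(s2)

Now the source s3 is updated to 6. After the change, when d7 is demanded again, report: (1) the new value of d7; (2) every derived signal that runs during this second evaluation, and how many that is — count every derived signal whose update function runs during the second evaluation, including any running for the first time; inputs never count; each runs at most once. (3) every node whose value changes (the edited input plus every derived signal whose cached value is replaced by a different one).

Demanding d7 again yields -10.
0 derived signals run: none.
The nodes whose values change: s3.
Note the shortcut — s3 feeds only undemanded nodes, so no recomputation happens.

First demand of the output computes:
  d2 = absv(-8) = 8
  d6 = add(-5, -5) = -10
  d7 = min2(-10, 8) = -10

After the edit, cleaning proceeds:
  s3 only reaches undemanded nodes; the second demand re-runs nothing.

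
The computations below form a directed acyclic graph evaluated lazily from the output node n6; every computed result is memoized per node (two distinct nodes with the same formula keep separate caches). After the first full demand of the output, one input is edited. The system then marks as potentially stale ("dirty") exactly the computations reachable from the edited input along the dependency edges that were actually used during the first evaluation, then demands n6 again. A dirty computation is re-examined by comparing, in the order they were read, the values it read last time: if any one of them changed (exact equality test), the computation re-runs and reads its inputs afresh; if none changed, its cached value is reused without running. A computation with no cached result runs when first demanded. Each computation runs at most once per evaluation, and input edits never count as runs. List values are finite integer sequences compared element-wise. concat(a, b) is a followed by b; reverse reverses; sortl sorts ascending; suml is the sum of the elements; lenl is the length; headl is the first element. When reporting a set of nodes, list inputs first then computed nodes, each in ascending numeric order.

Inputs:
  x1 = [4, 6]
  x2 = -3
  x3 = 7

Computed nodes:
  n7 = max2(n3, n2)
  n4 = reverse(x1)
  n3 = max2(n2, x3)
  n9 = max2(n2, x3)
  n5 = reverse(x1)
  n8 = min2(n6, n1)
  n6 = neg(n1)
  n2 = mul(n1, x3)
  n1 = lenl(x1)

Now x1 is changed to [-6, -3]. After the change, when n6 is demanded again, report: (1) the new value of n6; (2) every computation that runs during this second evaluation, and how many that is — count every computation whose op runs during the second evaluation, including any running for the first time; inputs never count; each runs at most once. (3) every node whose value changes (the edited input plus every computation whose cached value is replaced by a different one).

Demanding n6 again yields -2.
1 computations run: n1.
The nodes whose values change: x1.
Note the absorption at n1: it re-runs yet its value is the same, leaving the output's value untouched.

First demand of the output computes:
  n1 = lenl([4, 6]) = 2
  n6 = neg(2) = -2

After the edit, cleaning proceeds:
  n1: a read changed (x1 [4, 6]->[-6, -3]) — executes, giving 2 — identical to its old value.
  n6: dirty, but its reads are unchanged (n1 unchanged); cached -2 stands.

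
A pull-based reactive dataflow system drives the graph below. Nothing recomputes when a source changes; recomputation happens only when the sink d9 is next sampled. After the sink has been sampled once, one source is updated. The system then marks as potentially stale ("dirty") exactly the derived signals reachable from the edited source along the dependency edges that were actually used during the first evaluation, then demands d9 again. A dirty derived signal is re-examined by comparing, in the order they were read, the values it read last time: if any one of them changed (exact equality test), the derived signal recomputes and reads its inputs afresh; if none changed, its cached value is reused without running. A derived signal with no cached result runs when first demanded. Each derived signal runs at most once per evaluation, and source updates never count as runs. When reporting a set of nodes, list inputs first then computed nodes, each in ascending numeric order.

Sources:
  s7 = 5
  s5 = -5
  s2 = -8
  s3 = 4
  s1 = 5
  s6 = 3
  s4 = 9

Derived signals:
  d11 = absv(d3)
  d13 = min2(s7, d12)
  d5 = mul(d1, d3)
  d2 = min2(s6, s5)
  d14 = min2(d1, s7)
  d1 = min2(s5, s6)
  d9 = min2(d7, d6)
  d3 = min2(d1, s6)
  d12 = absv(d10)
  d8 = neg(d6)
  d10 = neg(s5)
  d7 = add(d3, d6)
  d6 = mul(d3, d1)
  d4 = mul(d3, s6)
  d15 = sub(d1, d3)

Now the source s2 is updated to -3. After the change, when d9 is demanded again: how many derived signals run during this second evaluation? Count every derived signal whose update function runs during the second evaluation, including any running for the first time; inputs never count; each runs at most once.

Derived signals that run: none — 0 in total.
Key observation: s2 is never demanded by the output, so the edit triggers no recomputation at all.

First evaluation (everything demanded from the output):
  d1 = min2(-5, 3) = -5
  d3 = min2(-5, 3) = -5
  d6 = mul(-5, -5) = 25
  d7 = add(-5, 25) = 20
  d9 = min2(20, 25) = 20

Propagation after the edit:
  s2 feeds no computation that the output demands — nothing is marked dirty and nothing runs.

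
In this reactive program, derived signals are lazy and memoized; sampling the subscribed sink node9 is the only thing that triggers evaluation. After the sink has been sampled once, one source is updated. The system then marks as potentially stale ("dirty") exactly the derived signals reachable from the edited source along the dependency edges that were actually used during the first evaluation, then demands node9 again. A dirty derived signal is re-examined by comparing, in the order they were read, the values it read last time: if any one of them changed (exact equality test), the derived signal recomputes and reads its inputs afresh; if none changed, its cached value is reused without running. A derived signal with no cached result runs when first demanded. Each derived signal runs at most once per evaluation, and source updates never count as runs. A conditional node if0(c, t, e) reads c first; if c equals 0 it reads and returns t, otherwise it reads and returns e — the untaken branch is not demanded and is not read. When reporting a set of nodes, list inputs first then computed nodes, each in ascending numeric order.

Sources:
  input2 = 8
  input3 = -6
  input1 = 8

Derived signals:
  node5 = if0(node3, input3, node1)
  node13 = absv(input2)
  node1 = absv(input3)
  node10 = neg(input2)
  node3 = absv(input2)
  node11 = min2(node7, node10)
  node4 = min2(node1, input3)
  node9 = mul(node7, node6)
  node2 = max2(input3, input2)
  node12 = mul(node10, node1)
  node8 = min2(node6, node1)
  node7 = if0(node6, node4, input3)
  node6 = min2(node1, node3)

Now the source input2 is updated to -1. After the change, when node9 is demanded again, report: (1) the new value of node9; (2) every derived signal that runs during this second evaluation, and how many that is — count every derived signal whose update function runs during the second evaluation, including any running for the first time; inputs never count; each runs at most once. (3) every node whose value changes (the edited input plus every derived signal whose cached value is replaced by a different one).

Demanding node9 again yields -6.
4 derived signals run: node3, node6, node7, node9.
The nodes whose values change: input2, node3, node6, node9.

First demand of the output computes:
  node1 = absv(-6) = 6
  node3 = absv(8) = 8
  node6 = min2(6, 8) = 6
  node7 = if0(node6=6 -> else branch input3) = -6
  node9 = mul(-6, 6) = -36

After the edit, cleaning proceeds:
  node3: a read changed (input2 8->-1) — executes, giving 1.
  node6: a read changed (node3 8->1) — executes, giving 1.
  node7: a read changed (node6 6->1) — executes, giving -6 — identical to its old value.
  node9: a read changed (node6 6->1) — executes, giving -6.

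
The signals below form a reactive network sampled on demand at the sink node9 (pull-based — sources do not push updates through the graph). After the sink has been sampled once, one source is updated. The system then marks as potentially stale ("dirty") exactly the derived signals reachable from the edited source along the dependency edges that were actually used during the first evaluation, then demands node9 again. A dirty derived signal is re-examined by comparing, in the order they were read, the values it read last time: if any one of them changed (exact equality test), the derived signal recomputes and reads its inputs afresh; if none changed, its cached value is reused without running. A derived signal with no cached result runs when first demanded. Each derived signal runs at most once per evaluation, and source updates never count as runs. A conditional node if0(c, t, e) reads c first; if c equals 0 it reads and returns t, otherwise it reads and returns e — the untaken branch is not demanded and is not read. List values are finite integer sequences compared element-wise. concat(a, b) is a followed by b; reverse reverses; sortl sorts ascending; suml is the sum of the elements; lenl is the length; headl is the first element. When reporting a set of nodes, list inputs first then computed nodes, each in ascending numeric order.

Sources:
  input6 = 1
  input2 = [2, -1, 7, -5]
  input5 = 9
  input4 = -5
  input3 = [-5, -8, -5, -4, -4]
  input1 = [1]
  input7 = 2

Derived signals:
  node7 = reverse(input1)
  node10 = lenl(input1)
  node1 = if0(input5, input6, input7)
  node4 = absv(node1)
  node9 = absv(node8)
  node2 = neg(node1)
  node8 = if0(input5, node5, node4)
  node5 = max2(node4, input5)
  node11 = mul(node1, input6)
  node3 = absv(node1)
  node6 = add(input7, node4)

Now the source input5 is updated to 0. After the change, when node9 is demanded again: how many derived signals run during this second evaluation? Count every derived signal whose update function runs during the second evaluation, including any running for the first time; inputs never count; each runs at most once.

Initial pass — values computed on the first demand:
  node1 = if0(input5=9 -> else branch input7) = 2
  node4 = absv(2) = 2
  node8 = if0(input5=9 -> else branch node4) = 2
  node9 = absv(2) = 2

Second demand — change propagation:
  node1: re-runs because input5 9->0; new result 1.
  node4: re-runs because node1 2->1; new result 1.
  node5: newly demanded (no cache) — executes and yields 1.
  node8: re-runs because input5 9->0; node4 2->1; new result 1.
  node9: re-runs because node8 2->1; new result 1.

The important point: the flipped condition pulls in fresh nodes; node5 runs for the first time.

Run set: node1, node4, node5, node8, node9 (5 run).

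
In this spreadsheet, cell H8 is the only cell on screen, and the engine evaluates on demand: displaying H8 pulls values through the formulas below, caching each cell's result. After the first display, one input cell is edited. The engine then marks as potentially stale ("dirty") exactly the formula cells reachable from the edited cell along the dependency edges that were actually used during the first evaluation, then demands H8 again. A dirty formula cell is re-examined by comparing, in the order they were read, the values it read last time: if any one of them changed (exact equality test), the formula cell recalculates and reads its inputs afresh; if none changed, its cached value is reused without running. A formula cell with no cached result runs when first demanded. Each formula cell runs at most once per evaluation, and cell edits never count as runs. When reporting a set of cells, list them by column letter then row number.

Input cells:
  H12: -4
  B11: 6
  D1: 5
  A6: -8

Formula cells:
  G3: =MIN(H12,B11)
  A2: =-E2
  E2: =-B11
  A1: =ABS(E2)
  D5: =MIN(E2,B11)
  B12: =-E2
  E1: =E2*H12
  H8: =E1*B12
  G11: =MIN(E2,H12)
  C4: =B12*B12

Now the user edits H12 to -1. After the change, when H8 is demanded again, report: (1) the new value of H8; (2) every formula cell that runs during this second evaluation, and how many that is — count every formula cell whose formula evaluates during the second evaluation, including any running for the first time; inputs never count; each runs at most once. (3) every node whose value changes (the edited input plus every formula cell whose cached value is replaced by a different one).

Initial pass — values computed on the first demand:
  E2 = -(6) = -6
  B12 = -(-6) = 6
  E1 = -6 * -4 = 24
  H8 = 24 * 6 = 144

Second demand — change propagation:
  E1: re-runs because H12 -4->-1; new result 6.
  H8: re-runs because E1 24->6; new result 36.

H8 now evaluates to 36.
Run set: E1, H8 (2 run).
Changed values: E1, H8, H12.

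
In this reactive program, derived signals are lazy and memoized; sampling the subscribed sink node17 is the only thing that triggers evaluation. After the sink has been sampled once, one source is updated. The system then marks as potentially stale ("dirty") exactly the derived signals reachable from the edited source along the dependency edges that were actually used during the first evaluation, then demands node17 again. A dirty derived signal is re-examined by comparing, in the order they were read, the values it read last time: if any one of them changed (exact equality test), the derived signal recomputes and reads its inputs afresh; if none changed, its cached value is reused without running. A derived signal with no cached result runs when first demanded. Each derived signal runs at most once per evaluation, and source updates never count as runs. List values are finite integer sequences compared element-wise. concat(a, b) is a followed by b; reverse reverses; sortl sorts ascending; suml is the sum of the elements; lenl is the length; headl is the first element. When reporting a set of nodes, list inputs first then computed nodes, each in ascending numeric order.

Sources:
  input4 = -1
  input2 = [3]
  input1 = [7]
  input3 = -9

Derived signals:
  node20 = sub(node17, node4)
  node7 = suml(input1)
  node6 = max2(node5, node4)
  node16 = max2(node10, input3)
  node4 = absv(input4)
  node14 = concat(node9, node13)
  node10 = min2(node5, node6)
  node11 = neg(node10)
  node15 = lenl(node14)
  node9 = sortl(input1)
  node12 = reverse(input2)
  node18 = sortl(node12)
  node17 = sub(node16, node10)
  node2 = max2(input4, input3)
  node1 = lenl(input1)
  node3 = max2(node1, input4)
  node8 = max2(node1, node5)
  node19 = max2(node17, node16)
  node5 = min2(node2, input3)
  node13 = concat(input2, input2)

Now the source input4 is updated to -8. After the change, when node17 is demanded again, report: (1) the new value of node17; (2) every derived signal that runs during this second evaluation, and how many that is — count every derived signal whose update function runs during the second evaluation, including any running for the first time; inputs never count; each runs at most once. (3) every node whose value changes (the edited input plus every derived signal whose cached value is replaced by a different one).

First demand of the output computes:
  node2 = max2(-1, -9) = -1
  node4 = absv(-1) = 1
  node5 = min2(-1, -9) = -9
  node6 = max2(-9, 1) = 1
  node10 = min2(-9, 1) = -9
  node16 = max2(-9, -9) = -9
  node17 = sub(-9, -9) = 0

After the edit, cleaning proceeds:
  node2: a read changed (input4 -1->-8) — executes, giving -8.
  node4: a read changed (input4 -1->-8) — executes, giving 8.
  node5: a read changed (node2 -1->-8) — executes, giving -9 — identical to its old value.
  node6: a read changed (node4 1->8) — executes, giving 8.
  node10: a read changed (node6 1->8) — executes, giving -9 — identical to its old value.
  node16: dirty, but its reads are unchanged (node10 unchanged, input3 unchanged); cached -9 stands.
  node17: dirty, but its reads are unchanged (node16 unchanged, node10 unchanged); cached 0 stands.

Note where the cutoff bites: node16 is checked, finds nothing changed, and keeps its cache.

Demanding node17 again yields 0.
5 derived signals run: node2, node4, node5, node6, node10.
The nodes whose values change: input4, node2, node4, node6.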